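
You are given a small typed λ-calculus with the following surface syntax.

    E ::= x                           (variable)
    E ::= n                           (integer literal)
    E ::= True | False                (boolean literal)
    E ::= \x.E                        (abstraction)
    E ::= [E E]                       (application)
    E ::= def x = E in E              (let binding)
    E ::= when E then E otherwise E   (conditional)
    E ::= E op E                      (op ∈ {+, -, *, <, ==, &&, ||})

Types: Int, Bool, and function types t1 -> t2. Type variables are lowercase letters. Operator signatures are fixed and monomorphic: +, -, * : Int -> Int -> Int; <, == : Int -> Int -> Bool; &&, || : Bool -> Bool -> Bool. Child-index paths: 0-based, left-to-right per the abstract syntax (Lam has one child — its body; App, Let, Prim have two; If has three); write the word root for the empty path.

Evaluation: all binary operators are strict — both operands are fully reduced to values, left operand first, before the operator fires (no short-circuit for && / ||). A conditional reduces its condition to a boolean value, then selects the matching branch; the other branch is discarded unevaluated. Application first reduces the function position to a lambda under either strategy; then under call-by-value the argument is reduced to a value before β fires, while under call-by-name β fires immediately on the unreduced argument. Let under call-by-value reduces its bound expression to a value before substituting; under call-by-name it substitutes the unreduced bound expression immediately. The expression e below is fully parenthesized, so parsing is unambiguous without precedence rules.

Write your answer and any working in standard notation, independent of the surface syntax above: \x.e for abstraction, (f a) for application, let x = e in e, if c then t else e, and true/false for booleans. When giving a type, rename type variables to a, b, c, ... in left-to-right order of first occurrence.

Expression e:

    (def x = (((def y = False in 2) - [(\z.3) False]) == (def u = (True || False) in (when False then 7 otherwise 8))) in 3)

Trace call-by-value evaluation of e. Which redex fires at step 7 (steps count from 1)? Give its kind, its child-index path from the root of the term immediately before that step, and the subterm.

Answer: delta at 0 : (-1 == 8)

Derivation:
step 0: (let x = (((let y = false in 2) - ((\z.3) false)) == (let u = (true || false) in (if false then 7 else 8))) in 3)
step 1: [let@0.0.0] (let x = ((2 - ((\z.3) false)) == (let u = (true || false) in (if false then 7 else 8))) in 3)
step 2: [beta@0.0.1] (let x = ((2 - 3) == (let u = (true || false) in (if false then 7 else 8))) in 3)
step 3: [delta@0.0] (let x = (-1 == (let u = (true || false) in (if false then 7 else 8))) in 3)
step 4: [delta@0.1.0] (let x = (-1 == (let u = true in (if false then 7 else 8))) in 3)
step 5: [let@0.1] (let x = (-1 == (if false then 7 else 8)) in 3)
step 6: [if@0.1] (let x = (-1 == 8) in 3)
step 7: [delta@0] (let x = false in 3)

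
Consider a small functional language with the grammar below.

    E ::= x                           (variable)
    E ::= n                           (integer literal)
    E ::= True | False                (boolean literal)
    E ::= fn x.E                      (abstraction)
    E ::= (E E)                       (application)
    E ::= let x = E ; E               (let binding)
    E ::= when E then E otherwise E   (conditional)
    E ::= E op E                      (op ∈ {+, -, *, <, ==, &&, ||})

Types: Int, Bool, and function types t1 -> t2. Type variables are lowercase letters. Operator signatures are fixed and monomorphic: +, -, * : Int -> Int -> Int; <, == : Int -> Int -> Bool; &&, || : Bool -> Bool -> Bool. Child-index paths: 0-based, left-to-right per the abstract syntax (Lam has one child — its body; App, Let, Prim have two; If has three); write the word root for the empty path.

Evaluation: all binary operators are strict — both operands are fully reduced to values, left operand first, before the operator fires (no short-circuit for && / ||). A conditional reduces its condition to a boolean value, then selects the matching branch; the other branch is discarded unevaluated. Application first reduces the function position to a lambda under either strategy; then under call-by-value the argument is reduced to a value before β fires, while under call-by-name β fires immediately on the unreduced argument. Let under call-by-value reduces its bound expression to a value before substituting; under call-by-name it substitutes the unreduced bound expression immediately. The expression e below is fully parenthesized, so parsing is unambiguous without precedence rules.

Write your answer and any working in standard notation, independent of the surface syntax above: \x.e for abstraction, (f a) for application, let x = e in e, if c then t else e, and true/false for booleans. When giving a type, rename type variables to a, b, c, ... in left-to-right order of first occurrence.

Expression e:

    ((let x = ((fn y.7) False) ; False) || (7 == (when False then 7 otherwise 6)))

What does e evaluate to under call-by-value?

Answer: false

Working:
step 0: ((let x = ((\y.7) false) in false) || (7 == (if false then 7 else 6)))
step 1: [beta@0.0] ((let x = 7 in false) || (7 == (if false then 7 else 6)))
step 2: [let@0] (false || (7 == (if false then 7 else 6)))
step 3: [if@1.1] (false || (7 == 6))
step 4: [delta@1] (false || false)
step 5: [delta@root] false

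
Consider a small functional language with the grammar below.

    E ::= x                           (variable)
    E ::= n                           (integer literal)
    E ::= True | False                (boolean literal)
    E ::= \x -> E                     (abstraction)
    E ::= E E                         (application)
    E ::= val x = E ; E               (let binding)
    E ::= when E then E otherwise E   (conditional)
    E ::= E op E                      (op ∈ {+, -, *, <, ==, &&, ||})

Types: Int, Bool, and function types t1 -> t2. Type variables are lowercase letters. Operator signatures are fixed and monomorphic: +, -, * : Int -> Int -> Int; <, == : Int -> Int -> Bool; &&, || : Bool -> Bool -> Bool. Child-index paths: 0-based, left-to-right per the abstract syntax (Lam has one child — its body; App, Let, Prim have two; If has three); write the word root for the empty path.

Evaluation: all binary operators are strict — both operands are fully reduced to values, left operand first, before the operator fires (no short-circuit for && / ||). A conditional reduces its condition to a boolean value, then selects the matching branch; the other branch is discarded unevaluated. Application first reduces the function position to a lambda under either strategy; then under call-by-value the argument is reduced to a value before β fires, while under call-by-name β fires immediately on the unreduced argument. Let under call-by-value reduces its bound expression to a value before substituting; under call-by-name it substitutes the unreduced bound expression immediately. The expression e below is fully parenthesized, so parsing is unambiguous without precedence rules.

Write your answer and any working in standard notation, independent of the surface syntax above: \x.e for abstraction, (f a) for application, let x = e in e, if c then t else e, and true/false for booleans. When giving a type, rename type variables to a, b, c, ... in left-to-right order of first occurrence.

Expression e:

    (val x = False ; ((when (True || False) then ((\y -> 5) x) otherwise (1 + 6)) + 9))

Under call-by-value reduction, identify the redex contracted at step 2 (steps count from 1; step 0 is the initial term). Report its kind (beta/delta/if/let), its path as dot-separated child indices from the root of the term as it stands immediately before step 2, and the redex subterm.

Working:
step 0: (let x = false in ((if (true || false) then ((\y.5) x) else (1 + 6)) + 9))
step 1: [let@root] ((if (true || false) then ((\y.5) false) else (1 + 6)) + 9)
step 2: [delta@0.0] ((if true then ((\y.5) false) else (1 + 6)) + 9)

Answer: delta at 0.0 : (true || false)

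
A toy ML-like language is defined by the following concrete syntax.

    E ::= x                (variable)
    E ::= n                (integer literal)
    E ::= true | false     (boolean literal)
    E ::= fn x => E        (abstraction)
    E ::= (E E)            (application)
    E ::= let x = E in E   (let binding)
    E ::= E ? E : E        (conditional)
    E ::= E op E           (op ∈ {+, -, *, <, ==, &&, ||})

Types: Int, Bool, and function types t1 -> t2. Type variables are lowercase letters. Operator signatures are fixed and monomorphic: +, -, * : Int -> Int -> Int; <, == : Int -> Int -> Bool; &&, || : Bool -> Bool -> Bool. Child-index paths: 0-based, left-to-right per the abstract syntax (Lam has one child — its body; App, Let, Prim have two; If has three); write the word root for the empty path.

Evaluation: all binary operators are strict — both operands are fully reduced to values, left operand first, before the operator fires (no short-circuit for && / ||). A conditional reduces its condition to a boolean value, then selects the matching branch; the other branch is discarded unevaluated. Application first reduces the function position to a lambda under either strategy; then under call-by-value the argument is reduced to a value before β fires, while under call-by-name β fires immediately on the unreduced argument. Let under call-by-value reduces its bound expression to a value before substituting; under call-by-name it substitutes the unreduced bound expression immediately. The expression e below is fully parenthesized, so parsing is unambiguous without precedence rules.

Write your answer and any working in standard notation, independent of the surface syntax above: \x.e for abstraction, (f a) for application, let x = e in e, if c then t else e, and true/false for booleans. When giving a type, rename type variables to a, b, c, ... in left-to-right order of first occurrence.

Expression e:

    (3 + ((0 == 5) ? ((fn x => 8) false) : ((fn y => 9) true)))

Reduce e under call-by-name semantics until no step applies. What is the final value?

Derivation:
step 0: (3 + (if (0 == 5) then ((\x.8) false) else ((\y.9) true)))
step 1: [delta@1.0] (3 + (if false then ((\x.8) false) else ((\y.9) true)))
step 2: [if@1] (3 + ((\y.9) true))
step 3: [beta@1] (3 + 9)
step 4: [delta@root] 12

Answer: 12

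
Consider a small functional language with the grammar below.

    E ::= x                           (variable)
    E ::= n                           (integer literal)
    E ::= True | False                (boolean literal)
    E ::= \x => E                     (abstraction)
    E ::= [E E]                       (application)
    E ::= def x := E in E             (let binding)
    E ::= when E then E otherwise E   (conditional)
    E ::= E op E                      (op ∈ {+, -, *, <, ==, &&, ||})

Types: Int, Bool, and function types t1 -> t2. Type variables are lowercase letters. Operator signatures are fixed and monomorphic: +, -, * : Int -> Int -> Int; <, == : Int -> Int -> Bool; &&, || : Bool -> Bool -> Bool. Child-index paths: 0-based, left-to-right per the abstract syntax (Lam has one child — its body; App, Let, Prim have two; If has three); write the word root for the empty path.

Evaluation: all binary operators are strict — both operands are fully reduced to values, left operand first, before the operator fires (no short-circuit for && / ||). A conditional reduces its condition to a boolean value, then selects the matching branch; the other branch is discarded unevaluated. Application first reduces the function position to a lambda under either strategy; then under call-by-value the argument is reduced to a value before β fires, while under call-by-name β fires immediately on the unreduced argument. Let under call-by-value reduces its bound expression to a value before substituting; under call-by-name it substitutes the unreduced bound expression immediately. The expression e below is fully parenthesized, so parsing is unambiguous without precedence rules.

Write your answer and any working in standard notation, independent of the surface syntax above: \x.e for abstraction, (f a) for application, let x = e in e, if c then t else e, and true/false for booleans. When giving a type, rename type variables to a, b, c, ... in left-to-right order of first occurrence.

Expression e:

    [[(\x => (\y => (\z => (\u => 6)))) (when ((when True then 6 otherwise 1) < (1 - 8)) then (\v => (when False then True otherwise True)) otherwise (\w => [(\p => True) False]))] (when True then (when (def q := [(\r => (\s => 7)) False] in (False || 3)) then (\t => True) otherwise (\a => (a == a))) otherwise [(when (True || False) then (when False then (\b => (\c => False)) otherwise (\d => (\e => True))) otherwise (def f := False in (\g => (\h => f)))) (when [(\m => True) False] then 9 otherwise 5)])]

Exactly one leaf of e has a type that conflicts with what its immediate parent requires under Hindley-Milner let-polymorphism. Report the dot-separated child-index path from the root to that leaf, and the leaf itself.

Derivation:
\u._ : d -> Int
\z._ : c -> d -> Int
\y._ : b -> c -> d -> Int
\x._ : a -> b -> c -> d -> Int
  unify Bool ~ Bool
  unify Int ~ Int
  unify Int ~ Int
  unify Int ~ Int
  unify Int ~ Int
  unify Int ~ Int
  unify Bool ~ Bool
  unify Bool ~ Bool
  unify Bool ~ Bool
\v._ : e -> Bool
\p._ : g -> Bool
  unify g -> Bool ~ Bool -> h
  unify g ~ Bool
  unify Bool ~ h
_ _ : Bool
\w._ : f -> Bool
  unify e -> Bool ~ f -> Bool
  unify e ~ f
  unify Bool ~ Bool
  unify a -> b -> c -> d -> Int ~ (f -> Bool) -> i
  unify a ~ f -> Bool
  unify b -> c -> d -> Int ~ i
_ _ : b -> c -> d -> Int
  unify Bool ~ Bool
\s._ : k -> Int
\r._ : j -> k -> Int
  unify j -> k -> Int ~ Bool -> l
  unify j ~ Bool
  unify k -> Int ~ l
_ _ : k -> Int
let q : forall. k -> Int
  unify Bool ~ Bool
  unify Int ~ Bool
  FAIL: mismatch Int ~ Bool

Answer: 1.1.0.1.1 : 3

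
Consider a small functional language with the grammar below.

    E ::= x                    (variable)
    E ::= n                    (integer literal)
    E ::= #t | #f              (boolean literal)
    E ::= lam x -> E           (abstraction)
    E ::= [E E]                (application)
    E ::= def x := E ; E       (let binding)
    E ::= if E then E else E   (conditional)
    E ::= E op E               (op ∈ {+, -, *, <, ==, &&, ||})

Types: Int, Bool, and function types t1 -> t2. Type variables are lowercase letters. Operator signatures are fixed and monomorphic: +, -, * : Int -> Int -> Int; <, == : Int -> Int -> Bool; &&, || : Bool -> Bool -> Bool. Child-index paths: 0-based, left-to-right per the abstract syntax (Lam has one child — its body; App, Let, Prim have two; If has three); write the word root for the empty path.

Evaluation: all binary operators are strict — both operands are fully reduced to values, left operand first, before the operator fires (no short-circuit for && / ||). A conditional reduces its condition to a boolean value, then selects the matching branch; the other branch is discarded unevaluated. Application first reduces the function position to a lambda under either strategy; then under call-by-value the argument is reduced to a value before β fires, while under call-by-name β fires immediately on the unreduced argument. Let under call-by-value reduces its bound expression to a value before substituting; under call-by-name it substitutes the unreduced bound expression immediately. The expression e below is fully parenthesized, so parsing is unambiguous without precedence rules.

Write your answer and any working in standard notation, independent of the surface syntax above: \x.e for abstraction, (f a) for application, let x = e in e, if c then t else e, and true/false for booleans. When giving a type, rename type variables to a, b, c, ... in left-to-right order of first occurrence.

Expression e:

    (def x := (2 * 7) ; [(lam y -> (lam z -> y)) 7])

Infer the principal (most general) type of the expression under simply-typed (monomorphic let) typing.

Answer: a -> Int

Derivation:
  unify Int ~ Int
  unify Int ~ Int
let x : Int
y : a
\z._ : b -> a
\y._ : a -> b -> a
  unify a -> b -> a ~ Int -> c
  unify a ~ Int
  unify b -> Int ~ c
_ _ : b -> Int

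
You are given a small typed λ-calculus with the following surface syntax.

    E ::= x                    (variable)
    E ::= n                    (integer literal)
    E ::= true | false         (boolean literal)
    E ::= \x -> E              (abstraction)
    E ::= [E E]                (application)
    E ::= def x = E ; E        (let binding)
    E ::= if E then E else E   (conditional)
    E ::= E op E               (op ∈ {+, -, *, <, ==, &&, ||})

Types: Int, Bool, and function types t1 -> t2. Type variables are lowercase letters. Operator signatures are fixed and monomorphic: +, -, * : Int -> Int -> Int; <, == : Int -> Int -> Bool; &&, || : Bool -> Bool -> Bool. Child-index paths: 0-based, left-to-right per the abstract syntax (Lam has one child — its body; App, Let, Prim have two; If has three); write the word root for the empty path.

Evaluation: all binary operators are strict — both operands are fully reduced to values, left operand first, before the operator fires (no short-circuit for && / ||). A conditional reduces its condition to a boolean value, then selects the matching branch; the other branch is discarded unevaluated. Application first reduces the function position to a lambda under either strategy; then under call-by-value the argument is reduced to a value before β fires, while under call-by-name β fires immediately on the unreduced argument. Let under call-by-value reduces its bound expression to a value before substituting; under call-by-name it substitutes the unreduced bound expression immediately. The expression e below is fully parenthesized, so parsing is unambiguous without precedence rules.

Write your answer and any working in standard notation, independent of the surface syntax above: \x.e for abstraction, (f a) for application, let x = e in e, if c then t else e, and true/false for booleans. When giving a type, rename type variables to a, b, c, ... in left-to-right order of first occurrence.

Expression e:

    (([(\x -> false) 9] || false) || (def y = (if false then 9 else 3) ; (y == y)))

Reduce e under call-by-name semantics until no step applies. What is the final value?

Derivation:
step 0: ((((\x.false) 9) || false) || (let y = (if false then 9 else 3) in (y == y)))
step 1: [beta@0.0] ((false || false) || (let y = (if false then 9 else 3) in (y == y)))
step 2: [delta@0] (false || (let y = (if false then 9 else 3) in (y == y)))
step 3: [let@1] (false || ((if false then 9 else 3) == (if false then 9 else 3)))
step 4: [if@1.0] (false || (3 == (if false then 9 else 3)))
step 5: [if@1.1] (false || (3 == 3))
step 6: [delta@1] (false || true)
step 7: [delta@root] true

Answer: true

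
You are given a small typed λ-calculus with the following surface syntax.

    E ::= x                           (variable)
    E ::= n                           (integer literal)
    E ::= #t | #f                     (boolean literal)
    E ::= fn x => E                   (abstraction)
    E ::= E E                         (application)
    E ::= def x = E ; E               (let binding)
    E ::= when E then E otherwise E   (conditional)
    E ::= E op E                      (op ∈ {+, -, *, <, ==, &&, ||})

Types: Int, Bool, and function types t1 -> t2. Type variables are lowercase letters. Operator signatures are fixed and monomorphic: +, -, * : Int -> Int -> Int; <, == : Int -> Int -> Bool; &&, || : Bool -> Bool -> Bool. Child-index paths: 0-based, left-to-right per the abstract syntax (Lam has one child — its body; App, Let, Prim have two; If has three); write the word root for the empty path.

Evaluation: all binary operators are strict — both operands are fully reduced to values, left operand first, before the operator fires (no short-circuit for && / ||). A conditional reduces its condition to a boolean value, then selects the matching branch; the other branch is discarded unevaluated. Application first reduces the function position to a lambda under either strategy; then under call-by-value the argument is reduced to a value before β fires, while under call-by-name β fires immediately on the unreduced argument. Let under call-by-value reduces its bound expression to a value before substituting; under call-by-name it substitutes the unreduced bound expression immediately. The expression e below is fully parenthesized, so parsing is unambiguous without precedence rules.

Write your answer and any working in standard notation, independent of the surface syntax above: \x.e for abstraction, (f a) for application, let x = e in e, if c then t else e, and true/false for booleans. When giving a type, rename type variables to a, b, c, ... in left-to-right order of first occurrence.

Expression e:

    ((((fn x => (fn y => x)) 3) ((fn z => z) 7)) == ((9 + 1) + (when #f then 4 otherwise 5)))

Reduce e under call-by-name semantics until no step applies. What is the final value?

Trace:
step 0: ((((\x.(\y.x)) 3) ((\z.z) 7)) == ((9 + 1) + (if false then 4 else 5)))
step 1: [beta@0.0] (((\y.3) ((\z.z) 7)) == ((9 + 1) + (if false then 4 else 5)))
step 2: [beta@0] (3 == ((9 + 1) + (if false then 4 else 5)))
step 3: [delta@1.0] (3 == (10 + (if false then 4 else 5)))
step 4: [if@1.1] (3 == (10 + 5))
step 5: [delta@1] (3 == 15)
step 6: [delta@root] false

Answer: false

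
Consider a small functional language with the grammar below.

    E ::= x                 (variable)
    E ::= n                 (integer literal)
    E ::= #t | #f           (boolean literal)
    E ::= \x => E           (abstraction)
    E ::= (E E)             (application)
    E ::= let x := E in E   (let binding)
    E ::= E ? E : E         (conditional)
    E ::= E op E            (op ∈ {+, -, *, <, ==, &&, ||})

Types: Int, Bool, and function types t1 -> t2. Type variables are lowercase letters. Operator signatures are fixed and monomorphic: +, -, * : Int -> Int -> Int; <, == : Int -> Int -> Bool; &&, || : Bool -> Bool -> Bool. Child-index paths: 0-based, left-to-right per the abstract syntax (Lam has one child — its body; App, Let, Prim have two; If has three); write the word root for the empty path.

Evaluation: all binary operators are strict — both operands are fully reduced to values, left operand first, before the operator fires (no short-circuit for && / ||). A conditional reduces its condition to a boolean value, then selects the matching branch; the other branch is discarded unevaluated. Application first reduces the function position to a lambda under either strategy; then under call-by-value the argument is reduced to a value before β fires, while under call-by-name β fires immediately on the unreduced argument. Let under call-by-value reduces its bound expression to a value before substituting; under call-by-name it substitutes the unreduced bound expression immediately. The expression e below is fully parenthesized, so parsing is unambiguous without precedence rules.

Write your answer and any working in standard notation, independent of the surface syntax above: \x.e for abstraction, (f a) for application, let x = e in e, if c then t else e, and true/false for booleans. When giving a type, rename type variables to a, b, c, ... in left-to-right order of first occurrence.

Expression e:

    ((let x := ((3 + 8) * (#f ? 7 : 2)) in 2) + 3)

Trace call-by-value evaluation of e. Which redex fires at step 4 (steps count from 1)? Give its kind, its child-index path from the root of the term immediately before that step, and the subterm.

Working:
step 0: ((let x = ((3 + 8) * (if false then 7 else 2)) in 2) + 3)
step 1: [delta@0.0.0] ((let x = (11 * (if false then 7 else 2)) in 2) + 3)
step 2: [if@0.0.1] ((let x = (11 * 2) in 2) + 3)
step 3: [delta@0.0] ((let x = 22 in 2) + 3)
step 4: [let@0] (2 + 3)

Answer: let at 0 : (let x = 22 in 2)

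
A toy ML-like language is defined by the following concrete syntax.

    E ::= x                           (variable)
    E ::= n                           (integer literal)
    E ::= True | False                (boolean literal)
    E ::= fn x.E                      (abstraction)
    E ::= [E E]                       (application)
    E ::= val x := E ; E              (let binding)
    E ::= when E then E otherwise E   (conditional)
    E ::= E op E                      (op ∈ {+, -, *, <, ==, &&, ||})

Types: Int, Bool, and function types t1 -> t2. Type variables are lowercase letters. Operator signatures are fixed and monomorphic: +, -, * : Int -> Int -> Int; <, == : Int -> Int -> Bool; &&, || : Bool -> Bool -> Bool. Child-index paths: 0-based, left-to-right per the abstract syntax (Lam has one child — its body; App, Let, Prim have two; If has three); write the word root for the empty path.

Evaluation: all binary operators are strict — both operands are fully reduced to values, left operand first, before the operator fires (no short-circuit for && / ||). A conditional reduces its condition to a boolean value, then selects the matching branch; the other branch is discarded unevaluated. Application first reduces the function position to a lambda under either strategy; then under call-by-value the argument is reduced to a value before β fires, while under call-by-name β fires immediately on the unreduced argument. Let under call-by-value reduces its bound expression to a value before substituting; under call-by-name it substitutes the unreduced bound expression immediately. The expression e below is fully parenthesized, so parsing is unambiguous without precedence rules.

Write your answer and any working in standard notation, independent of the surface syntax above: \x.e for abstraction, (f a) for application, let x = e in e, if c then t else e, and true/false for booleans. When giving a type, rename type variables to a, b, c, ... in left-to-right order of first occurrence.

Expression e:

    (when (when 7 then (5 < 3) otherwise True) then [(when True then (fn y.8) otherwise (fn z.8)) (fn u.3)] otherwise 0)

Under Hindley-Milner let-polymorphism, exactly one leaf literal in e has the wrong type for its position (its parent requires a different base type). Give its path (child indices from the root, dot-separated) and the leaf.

Trace:
  unify Int ~ Bool
  FAIL: mismatch Int ~ Bool

Answer: 0.0 : 7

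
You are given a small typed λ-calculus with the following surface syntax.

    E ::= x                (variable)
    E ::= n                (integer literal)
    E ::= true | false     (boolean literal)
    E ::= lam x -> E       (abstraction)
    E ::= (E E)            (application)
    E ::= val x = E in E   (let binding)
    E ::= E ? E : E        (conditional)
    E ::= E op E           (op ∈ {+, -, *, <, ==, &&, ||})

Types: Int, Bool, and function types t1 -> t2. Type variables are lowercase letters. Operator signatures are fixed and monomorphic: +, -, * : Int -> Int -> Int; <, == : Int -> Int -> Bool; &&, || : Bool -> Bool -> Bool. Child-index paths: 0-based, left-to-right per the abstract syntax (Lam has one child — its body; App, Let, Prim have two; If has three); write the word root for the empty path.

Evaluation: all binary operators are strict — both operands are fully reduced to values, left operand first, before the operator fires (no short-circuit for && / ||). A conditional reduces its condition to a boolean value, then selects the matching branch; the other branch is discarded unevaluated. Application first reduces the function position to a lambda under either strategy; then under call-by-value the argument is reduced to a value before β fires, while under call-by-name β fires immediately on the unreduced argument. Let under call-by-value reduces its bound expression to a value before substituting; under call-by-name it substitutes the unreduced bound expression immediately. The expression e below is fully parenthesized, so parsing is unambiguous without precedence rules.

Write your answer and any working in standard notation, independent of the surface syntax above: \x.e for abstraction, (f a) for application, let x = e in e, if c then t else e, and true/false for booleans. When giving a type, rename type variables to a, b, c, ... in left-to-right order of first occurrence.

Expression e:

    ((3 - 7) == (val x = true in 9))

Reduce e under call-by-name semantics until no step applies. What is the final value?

Trace:
step 0: ((3 - 7) == (let x = true in 9))
step 1: [delta@0] (-4 == (let x = true in 9))
step 2: [let@1] (-4 == 9)
step 3: [delta@root] false

Answer: false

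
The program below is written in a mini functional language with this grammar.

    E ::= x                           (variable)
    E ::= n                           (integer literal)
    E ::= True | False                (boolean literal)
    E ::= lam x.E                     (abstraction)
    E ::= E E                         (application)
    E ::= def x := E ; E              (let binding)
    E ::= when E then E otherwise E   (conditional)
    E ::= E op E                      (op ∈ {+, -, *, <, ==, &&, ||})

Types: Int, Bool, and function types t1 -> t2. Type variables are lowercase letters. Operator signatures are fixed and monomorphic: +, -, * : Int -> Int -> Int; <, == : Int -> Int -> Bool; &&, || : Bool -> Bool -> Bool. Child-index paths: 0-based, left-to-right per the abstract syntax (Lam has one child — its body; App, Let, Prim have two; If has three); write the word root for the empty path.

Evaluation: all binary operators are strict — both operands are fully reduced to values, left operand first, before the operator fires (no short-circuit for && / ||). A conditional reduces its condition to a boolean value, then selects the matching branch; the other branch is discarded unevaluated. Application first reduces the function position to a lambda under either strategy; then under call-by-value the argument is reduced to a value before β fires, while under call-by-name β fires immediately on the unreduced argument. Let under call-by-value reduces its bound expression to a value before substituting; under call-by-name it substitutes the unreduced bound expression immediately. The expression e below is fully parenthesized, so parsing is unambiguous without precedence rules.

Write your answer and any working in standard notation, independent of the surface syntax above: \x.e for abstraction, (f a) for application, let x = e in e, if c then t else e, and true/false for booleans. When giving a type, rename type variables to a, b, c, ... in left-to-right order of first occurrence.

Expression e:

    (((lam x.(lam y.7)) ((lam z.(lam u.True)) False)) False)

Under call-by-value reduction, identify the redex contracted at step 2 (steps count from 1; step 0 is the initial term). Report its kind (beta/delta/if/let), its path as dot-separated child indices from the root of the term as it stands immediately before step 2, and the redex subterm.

Working:
step 0: (((\x.(\y.7)) ((\z.(\u.true)) false)) false)
step 1: [beta@0.1] (((\x.(\y.7)) (\u.true)) false)
step 2: [beta@0] ((\y.7) false)

Answer: beta at 0 : ((\x.(\y.7)) (\u.true))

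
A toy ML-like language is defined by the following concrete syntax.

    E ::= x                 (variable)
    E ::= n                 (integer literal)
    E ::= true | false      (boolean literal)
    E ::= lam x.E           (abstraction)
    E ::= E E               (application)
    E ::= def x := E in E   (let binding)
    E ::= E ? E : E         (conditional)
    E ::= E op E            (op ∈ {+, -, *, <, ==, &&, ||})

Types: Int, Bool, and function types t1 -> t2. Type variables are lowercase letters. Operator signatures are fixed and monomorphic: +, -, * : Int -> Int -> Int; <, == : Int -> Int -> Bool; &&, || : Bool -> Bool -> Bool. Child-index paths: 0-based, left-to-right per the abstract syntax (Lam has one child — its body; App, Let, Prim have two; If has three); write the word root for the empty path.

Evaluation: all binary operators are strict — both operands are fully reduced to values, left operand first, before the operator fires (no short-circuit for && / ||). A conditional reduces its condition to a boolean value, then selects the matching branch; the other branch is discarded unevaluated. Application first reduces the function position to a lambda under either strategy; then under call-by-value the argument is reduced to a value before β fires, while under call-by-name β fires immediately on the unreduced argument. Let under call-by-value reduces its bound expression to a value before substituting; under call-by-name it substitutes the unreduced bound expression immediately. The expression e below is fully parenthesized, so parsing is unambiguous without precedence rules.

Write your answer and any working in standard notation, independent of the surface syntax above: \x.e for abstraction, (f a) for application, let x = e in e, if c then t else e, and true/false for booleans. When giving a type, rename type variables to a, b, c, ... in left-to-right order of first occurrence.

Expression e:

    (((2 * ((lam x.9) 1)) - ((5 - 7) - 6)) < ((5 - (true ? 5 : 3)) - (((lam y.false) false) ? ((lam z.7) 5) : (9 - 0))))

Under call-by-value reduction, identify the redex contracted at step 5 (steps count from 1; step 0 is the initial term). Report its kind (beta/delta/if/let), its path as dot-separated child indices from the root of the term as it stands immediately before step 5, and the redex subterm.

Answer: delta at 0 : (18 - -8)

Derivation:
step 0: (((2 * ((\x.9) 1)) - ((5 - 7) - 6)) < ((5 - (if true then 5 else 3)) - (if ((\y.false) false) then ((\z.7) 5) else (9 - 0))))
step 1: [beta@0.0.1] (((2 * 9) - ((5 - 7) - 6)) < ((5 - (if true then 5 else 3)) - (if ((\y.false) false) then ((\z.7) 5) else (9 - 0))))
step 2: [delta@0.0] ((18 - ((5 - 7) - 6)) < ((5 - (if true then 5 else 3)) - (if ((\y.false) false) then ((\z.7) 5) else (9 - 0))))
step 3: [delta@0.1.0] ((18 - (-2 - 6)) < ((5 - (if true then 5 else 3)) - (if ((\y.false) false) then ((\z.7) 5) else (9 - 0))))
step 4: [delta@0.1] ((18 - -8) < ((5 - (if true then 5 else 3)) - (if ((\y.false) false) then ((\z.7) 5) else (9 - 0))))
step 5: [delta@0] (26 < ((5 - (if true then 5 else 3)) - (if ((\y.false) false) then ((\z.7) 5) else (9 - 0))))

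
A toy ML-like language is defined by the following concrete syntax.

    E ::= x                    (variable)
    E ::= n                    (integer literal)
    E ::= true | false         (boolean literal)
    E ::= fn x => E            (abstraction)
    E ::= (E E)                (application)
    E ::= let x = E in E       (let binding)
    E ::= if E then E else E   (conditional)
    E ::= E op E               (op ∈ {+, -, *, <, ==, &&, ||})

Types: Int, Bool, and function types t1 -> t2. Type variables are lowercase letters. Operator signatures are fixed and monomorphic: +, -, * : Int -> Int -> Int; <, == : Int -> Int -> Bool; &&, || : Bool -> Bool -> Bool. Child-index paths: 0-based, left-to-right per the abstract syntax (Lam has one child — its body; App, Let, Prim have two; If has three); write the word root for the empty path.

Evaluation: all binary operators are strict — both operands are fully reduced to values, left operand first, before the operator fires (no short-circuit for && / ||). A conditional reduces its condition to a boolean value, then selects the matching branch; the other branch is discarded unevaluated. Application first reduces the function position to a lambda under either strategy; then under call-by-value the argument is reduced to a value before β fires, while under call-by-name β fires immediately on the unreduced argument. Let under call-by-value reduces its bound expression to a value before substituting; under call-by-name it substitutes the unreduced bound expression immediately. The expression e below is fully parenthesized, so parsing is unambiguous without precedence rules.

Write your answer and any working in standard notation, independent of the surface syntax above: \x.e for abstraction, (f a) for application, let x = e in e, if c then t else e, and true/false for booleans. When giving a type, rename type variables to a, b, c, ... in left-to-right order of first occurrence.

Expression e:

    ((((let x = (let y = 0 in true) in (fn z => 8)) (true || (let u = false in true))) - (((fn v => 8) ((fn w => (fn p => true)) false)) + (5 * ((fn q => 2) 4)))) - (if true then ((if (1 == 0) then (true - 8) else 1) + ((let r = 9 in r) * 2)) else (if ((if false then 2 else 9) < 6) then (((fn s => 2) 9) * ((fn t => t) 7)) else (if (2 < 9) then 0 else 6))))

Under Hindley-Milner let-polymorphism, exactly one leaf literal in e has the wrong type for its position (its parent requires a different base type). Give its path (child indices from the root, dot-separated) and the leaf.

Answer: 1.1.0.1.0 : true

Trace:
let y : Int
let x : Bool
\z._ : a -> Int
  unify Bool ~ Bool
let u : Bool
  unify Bool ~ Bool
  unify a -> Int ~ Bool -> b
  unify a ~ Bool
  unify Int ~ b
_ _ : Int
  unify Int ~ Int
\v._ : c -> Int
\p._ : e -> Bool
\w._ : d -> e -> Bool
  unify d -> e -> Bool ~ Bool -> f
  unify d ~ Bool
  unify e -> Bool ~ f
_ _ : e -> Bool
  unify c -> Int ~ (e -> Bool) -> g
  unify c ~ e -> Bool
  unify Int ~ g
_ _ : Int
  unify Int ~ Int
  unify Int ~ Int
\q._ : h -> Int
  unify h -> Int ~ Int -> i
  unify h ~ Int
  unify Int ~ i
_ _ : Int
  unify Int ~ Int
  unify Int ~ Int
  unify Int ~ Int
  unify Int ~ Int
  unify Bool ~ Bool
  unify Int ~ Int
  unify Int ~ Int
  unify Bool ~ Bool
  unify Bool ~ Int
  FAIL: mismatch Bool ~ Int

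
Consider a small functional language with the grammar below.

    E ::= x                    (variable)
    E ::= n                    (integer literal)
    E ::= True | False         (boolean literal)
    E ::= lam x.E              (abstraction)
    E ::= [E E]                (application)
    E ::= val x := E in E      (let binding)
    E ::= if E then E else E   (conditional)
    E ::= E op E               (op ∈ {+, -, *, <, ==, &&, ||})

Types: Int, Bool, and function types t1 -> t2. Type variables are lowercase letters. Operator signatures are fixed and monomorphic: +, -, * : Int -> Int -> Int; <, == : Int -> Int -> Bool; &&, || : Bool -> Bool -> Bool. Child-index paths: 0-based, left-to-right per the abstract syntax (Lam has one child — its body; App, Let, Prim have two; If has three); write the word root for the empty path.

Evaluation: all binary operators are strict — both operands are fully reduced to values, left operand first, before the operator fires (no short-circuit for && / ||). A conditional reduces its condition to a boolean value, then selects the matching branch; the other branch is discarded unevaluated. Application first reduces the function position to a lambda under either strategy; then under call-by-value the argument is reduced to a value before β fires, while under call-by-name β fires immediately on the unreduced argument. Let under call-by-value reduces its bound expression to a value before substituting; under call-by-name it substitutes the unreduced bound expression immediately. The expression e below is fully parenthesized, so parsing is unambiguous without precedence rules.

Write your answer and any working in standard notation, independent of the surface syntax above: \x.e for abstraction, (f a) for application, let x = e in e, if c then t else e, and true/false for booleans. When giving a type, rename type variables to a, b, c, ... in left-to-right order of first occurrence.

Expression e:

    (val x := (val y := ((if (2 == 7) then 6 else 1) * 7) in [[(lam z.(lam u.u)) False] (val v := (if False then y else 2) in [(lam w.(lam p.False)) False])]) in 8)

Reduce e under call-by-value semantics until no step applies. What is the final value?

Answer: 8

Derivation:
step 0: (let x = (let y = ((if (2 == 7) then 6 else 1) * 7) in (((\z.(\u.u)) false) (let v = (if false then y else 2) in ((\w.(\p.false)) false)))) in 8)
step 1: [delta@0.0.0.0] (let x = (let y = ((if false then 6 else 1) * 7) in (((\z.(\u.u)) false) (let v = (if false then y else 2) in ((\w.(\p.false)) false)))) in 8)
step 2: [if@0.0.0] (let x = (let y = (1 * 7) in (((\z.(\u.u)) false) (let v = (if false then y else 2) in ((\w.(\p.false)) false)))) in 8)
step 3: [delta@0.0] (let x = (let y = 7 in (((\z.(\u.u)) false) (let v = (if false then y else 2) in ((\w.(\p.false)) false)))) in 8)
step 4: [let@0] (let x = (((\z.(\u.u)) false) (let v = (if false then 7 else 2) in ((\w.(\p.false)) false))) in 8)
step 5: [beta@0.0] (let x = ((\u.u) (let v = (if false then 7 else 2) in ((\w.(\p.false)) false))) in 8)
step 6: [if@0.1.0] (let x = ((\u.u) (let v = 2 in ((\w.(\p.false)) false))) in 8)
step 7: [let@0.1] (let x = ((\u.u) ((\w.(\p.false)) false)) in 8)
step 8: [beta@0.1] (let x = ((\u.u) (\p.false)) in 8)
step 9: [beta@0] (let x = (\p.false) in 8)
step 10: [let@root] 8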